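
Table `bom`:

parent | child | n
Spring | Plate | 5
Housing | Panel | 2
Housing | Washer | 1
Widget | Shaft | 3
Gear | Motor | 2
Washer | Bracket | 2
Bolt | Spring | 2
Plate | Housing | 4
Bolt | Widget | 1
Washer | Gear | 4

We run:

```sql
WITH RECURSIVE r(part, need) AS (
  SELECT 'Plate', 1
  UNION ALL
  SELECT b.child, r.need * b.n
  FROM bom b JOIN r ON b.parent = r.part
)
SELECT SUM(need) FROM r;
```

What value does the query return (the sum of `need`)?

73

Base: (Plate, need=1).
Iteration 1: components of {Plate} -> Housing = 1*4 = 4.
Iteration 2: components of {Housing} -> Panel = 4*2 = 8, Washer = 4*1 = 4.
Iteration 3: components of {Panel,Washer} -> Bracket = 4*2 = 8, Gear = 4*4 = 16.
Iteration 4: components of {Bracket,Gear} -> Motor = 16*2 = 32.
Iteration 5: no further components; recursion stops.
SUM(need) = 1 + 4 + 8 + 4 + 8 + 16 + 32 = 73.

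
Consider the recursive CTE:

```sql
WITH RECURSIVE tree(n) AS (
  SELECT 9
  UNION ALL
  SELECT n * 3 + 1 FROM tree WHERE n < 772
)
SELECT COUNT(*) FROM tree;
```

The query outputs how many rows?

Base: n=9.
Iteration 1: 9 < 772 holds -> n = 9 * 3 + 1 = 28.
Iteration 2: 28 < 772 holds -> n = 28 * 3 + 1 = 85.
Iteration 3: 85 < 772 holds -> n = 85 * 3 + 1 = 256.
Iteration 4: 256 < 772 holds -> n = 256 * 3 + 1 = 769.
Iteration 5: 769 < 772 holds -> n = 769 * 3 + 1 = 2308.
Iteration 6: 2308 < 772 fails; recursion stops.
Total rows emitted: 6.

6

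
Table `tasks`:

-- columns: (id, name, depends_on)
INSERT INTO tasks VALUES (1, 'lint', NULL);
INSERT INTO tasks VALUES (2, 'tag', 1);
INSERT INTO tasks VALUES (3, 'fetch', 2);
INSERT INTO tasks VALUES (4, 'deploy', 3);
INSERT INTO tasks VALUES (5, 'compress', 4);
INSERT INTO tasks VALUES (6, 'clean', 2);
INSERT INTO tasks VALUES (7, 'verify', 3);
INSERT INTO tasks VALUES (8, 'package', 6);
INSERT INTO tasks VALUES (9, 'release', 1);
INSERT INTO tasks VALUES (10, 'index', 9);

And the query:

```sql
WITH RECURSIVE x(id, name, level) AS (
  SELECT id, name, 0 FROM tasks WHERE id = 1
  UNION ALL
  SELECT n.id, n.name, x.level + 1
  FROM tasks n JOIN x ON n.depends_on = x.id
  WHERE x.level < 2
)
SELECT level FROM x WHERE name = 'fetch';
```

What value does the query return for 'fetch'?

2

Base: id=1 (lint) at level 0.
Iteration 1: rows with depends_on in {1} -> tag (id 2, level 1), release (id 9, level 1).
Iteration 2: rows with depends_on in {2,9} -> fetch (id 3, level 2), clean (id 6, level 2), index (id 10, level 2).
Iteration 3: level < 2 fails for all current rows; recursion stops.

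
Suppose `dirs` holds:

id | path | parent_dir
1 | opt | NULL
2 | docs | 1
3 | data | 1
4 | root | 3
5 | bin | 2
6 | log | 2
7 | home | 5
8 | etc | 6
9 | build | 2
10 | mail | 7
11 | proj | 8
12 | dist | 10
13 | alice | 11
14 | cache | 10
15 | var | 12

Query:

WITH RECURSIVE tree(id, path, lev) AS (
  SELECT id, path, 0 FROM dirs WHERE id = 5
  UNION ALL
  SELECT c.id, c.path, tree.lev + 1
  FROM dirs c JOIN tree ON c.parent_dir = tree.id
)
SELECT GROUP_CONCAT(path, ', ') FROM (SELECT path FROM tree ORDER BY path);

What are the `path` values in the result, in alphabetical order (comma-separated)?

bin, cache, dist, home, mail, var

Base: id=5 (bin) at lev 0.
Iteration 1: rows with parent_dir in {5} -> home (id 7, lev 1).
Iteration 2: rows with parent_dir in {7} -> mail (id 10, lev 2).
Iteration 3: rows with parent_dir in {10} -> dist (id 12, lev 3), cache (id 14, lev 3).
Iteration 4: rows with parent_dir in {12,14} -> var (id 15, lev 4).
Iteration 5: no rows with parent_dir in {15}; recursion stops.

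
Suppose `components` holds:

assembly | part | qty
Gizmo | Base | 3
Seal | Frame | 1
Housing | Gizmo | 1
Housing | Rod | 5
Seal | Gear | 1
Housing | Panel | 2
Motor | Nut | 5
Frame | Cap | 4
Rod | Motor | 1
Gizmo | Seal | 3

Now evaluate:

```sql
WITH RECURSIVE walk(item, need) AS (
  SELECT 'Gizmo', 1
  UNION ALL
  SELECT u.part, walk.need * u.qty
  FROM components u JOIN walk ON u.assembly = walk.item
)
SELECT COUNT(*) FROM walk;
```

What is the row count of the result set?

Base: (Gizmo, need=1).
Iteration 1: components of {Gizmo} -> Base = 1*3 = 3, Seal = 1*3 = 3.
Iteration 2: components of {Base,Seal} -> Frame = 3*1 = 3, Gear = 3*1 = 3.
Iteration 3: components of {Frame,Gear} -> Cap = 3*4 = 12.
Iteration 4: no further components; recursion stops.
Total rows emitted: 6.

6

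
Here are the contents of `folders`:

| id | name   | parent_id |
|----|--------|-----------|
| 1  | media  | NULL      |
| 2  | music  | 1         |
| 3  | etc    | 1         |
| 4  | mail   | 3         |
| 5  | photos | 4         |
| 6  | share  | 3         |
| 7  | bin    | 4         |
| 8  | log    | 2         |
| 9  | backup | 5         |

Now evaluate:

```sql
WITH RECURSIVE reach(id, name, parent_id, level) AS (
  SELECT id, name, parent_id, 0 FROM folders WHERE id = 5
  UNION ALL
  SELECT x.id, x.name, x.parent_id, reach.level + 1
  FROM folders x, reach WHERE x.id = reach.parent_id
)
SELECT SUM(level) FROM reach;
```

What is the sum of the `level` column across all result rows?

Base: id=5 (photos), parent_id=4, level 0.
Iteration 1: join on id=4 -> mail (id 4, parent_id=3, level 1).
Iteration 2: join on id=3 -> etc (id 3, parent_id=1, level 2).
Iteration 3: join on id=1 -> media (id 1, parent_id=NULL, level 3).
Iteration 4: parent_id is NULL; no match; recursion stops.
SUM(level) = 0 + 1 + 2 + 3 = 6.

6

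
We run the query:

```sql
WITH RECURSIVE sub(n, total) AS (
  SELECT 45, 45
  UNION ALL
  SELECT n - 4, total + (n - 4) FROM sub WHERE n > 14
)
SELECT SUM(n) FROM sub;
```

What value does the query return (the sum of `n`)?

261

Base: n=45, total=45.
Iteration 1: 45 > 14 holds -> n = 45 - 4 = 41, total = 45 + 41 = 86.
Iteration 2: 41 > 14 holds -> n = 41 - 4 = 37, total = 86 + 37 = 123.
Iteration 3: 37 > 14 holds -> n = 37 - 4 = 33, total = 123 + 33 = 156.
Iteration 4: 33 > 14 holds -> n = 33 - 4 = 29, total = 156 + 29 = 185.
Iteration 5: 29 > 14 holds -> n = 29 - 4 = 25, total = 185 + 25 = 210.
Iteration 6: 25 > 14 holds -> n = 25 - 4 = 21, total = 210 + 21 = 231.
Iteration 7: 21 > 14 holds -> n = 21 - 4 = 17, total = 231 + 17 = 248.
Iteration 8: 17 > 14 holds -> n = 17 - 4 = 13, total = 248 + 13 = 261.
Iteration 9: 13 > 14 fails; recursion stops.
SUM(n) = 45 + 41 + 37 + 33 + 29 + 25 + 21 + 17 + 13 = 261.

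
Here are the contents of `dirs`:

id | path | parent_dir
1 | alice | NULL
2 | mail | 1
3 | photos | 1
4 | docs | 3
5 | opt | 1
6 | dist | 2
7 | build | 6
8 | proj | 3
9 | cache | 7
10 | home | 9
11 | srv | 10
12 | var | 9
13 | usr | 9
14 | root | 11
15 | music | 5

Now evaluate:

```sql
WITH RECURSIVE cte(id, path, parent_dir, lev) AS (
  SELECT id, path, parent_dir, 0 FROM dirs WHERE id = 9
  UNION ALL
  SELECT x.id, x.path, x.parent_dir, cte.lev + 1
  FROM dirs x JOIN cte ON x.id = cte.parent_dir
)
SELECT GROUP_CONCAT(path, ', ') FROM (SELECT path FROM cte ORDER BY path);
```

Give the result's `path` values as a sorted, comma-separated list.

Base: id=9 (cache), parent_dir=7, lev 0.
Iteration 1: join on id=7 -> build (id 7, parent_dir=6, lev 1).
Iteration 2: join on id=6 -> dist (id 6, parent_dir=2, lev 2).
Iteration 3: join on id=2 -> mail (id 2, parent_dir=1, lev 3).
Iteration 4: join on id=1 -> alice (id 1, parent_dir=NULL, lev 4).
Iteration 5: parent_dir is NULL; no match; recursion stops.

alice, build, cache, dist, mail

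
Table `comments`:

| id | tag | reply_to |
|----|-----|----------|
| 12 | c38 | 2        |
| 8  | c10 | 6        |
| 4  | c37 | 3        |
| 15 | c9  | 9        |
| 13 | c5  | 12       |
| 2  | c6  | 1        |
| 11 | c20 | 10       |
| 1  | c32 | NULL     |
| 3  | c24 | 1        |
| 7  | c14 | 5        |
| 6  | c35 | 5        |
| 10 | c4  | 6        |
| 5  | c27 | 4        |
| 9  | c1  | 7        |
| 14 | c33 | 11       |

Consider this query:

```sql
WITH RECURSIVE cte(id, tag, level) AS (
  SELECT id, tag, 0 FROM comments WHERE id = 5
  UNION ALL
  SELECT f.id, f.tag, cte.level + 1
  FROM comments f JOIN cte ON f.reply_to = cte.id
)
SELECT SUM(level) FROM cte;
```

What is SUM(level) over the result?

18

Base: id=5 (c27) at level 0.
Iteration 1: rows with reply_to in {5} -> c35 (id 6, level 1), c14 (id 7, level 1).
Iteration 2: rows with reply_to in {6,7} -> c10 (id 8, level 2), c1 (id 9, level 2), c4 (id 10, level 2).
Iteration 3: rows with reply_to in {8,9,10} -> c20 (id 11, level 3), c9 (id 15, level 3).
Iteration 4: rows with reply_to in {11,15} -> c33 (id 14, level 4).
Iteration 5: no rows with reply_to in {14}; recursion stops.
SUM(level) = 0 + 1 + 1 + 2 + 2 + 2 + 3 + 3 + 4 = 18.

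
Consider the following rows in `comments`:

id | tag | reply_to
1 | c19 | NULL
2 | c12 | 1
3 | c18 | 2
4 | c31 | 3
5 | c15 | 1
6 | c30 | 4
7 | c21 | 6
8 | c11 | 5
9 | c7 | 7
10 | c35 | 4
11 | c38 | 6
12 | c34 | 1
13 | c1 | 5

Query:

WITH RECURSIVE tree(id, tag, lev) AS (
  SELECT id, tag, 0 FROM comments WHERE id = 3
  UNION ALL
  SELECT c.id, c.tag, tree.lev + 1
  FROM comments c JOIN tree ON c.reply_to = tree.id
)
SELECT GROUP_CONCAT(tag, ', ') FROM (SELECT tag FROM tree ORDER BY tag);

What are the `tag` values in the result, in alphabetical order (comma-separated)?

Base: id=3 (c18) at lev 0.
Iteration 1: rows with reply_to in {3} -> c31 (id 4, lev 1).
Iteration 2: rows with reply_to in {4} -> c30 (id 6, lev 2), c35 (id 10, lev 2).
Iteration 3: rows with reply_to in {6,10} -> c21 (id 7, lev 3), c38 (id 11, lev 3).
Iteration 4: rows with reply_to in {7,11} -> c7 (id 9, lev 4).
Iteration 5: no rows with reply_to in {9}; recursion stops.

c18, c21, c30, c31, c35, c38, c7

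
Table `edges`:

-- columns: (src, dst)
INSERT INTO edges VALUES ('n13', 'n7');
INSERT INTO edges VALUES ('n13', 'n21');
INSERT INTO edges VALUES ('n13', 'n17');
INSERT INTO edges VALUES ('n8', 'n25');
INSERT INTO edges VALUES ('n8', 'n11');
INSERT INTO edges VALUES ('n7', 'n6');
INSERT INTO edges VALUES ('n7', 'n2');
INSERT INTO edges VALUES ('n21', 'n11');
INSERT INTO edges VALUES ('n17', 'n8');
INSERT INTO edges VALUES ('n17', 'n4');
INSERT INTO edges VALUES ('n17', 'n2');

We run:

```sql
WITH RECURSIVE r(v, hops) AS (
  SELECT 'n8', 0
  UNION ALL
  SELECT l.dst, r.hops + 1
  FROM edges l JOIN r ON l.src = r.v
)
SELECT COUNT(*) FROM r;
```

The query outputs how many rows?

3

Base: (n8, hops=0).
Iteration 1: edges from {n8} -> (n11, hops=1), (n25, hops=1).
Iteration 2: no outgoing edges from {n11,n25}; recursion stops.
Total rows emitted: 3.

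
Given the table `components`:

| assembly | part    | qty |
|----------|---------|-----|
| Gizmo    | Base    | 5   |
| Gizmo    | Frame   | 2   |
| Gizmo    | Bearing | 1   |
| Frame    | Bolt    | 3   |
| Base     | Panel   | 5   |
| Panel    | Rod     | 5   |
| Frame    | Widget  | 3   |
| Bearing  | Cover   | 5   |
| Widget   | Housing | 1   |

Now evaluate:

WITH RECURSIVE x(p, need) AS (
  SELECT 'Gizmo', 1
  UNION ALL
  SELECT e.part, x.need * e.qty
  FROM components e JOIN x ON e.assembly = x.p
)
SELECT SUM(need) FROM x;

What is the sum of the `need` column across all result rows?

182

Base: (Gizmo, need=1).
Iteration 1: components of {Gizmo} -> Base = 1*5 = 5, Bearing = 1*1 = 1, Frame = 1*2 = 2.
Iteration 2: components of {Base,Bearing,Frame} -> Bolt = 2*3 = 6, Cover = 1*5 = 5, Panel = 5*5 = 25, Widget = 2*3 = 6.
Iteration 3: components of {Bolt,Cover,Panel,Widget} -> Housing = 6*1 = 6, Rod = 25*5 = 125.
Iteration 4: no further components; recursion stops.
SUM(need) = 1 + 5 + 2 + 1 + 25 + 6 + 6 + 5 + 125 + 6 = 182.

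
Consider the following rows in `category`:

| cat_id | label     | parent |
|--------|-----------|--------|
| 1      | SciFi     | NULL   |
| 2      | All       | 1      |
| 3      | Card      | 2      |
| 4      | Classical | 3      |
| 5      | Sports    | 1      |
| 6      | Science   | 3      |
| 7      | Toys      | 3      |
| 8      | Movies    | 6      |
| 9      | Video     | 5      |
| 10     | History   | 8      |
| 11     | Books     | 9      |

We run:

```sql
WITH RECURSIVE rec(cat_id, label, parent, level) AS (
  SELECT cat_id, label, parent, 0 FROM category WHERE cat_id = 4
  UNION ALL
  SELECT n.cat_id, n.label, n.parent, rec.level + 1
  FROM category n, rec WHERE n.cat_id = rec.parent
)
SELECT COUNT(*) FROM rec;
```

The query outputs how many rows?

Base: cat_id=4 (Classical), parent=3, level 0.
Iteration 1: join on cat_id=3 -> Card (id 3, parent=2, level 1).
Iteration 2: join on cat_id=2 -> All (id 2, parent=1, level 2).
Iteration 3: join on cat_id=1 -> SciFi (id 1, parent=NULL, level 3).
Iteration 4: parent is NULL; no match; recursion stops.
Total rows emitted: 4.

4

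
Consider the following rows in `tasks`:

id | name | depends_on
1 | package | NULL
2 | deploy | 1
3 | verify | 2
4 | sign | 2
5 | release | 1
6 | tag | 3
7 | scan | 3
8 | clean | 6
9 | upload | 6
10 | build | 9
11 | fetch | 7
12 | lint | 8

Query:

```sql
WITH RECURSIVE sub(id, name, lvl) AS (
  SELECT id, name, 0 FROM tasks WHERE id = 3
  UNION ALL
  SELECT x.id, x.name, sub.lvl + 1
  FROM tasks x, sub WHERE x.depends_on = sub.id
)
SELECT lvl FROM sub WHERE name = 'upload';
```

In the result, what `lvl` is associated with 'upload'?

2

Base: id=3 (verify) at lvl 0.
Iteration 1: rows with depends_on in {3} -> tag (id 6, lvl 1), scan (id 7, lvl 1).
Iteration 2: rows with depends_on in {6,7} -> clean (id 8, lvl 2), upload (id 9, lvl 2), fetch (id 11, lvl 2).
Iteration 3: rows with depends_on in {8,9,11} -> build (id 10, lvl 3), lint (id 12, lvl 3).
Iteration 4: no rows with depends_on in {10,12}; recursion stops.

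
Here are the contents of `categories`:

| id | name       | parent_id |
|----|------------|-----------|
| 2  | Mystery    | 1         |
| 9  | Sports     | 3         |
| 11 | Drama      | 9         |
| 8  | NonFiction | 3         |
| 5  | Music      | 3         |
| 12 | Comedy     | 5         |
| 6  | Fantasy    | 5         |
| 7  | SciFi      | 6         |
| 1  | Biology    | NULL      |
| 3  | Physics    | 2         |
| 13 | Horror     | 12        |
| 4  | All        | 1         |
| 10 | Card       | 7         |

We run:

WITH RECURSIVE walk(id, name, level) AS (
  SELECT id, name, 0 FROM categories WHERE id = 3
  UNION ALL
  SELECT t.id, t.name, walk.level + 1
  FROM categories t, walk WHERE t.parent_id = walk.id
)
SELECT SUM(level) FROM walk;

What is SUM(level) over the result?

19

Base: id=3 (Physics) at level 0.
Iteration 1: rows with parent_id in {3} -> Music (id 5, level 1), NonFiction (id 8, level 1), Sports (id 9, level 1).
Iteration 2: rows with parent_id in {5,8,9} -> Fantasy (id 6, level 2), Drama (id 11, level 2), Comedy (id 12, level 2).
Iteration 3: rows with parent_id in {6,11,12} -> SciFi (id 7, level 3), Horror (id 13, level 3).
Iteration 4: rows with parent_id in {7,13} -> Card (id 10, level 4).
Iteration 5: no rows with parent_id in {10}; recursion stops.
SUM(level) = 0 + 1 + 1 + 1 + 2 + 2 + 2 + 3 + 3 + 4 = 19.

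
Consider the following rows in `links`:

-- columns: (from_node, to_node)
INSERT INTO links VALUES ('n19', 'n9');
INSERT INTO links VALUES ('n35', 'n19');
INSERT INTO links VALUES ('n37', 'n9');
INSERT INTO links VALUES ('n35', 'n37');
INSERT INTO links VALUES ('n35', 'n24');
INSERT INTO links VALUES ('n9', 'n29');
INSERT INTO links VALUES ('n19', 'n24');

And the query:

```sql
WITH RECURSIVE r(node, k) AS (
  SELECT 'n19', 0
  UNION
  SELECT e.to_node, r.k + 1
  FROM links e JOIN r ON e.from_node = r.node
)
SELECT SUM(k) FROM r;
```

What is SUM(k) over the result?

Base: (n19, k=0).
Iteration 1: edges from {n19} -> (n24, k=1), (n9, k=1).
Iteration 2: edges from {n24,n9} -> (n29, k=2).
Iteration 3: no outgoing edges from {n29}; recursion stops.
SUM(k) = 0 + 1 + 1 + 2 = 4.

4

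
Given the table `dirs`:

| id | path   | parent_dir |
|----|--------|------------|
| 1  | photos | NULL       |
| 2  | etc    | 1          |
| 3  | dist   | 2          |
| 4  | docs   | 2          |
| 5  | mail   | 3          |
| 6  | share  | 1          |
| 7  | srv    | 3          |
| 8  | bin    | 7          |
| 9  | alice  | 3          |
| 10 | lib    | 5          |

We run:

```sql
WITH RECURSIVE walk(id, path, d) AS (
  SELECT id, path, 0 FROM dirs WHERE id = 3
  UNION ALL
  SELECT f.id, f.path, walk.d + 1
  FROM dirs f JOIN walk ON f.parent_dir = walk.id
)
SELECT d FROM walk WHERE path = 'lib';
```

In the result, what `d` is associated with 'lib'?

2

Base: id=3 (dist) at d 0.
Iteration 1: rows with parent_dir in {3} -> mail (id 5, d 1), srv (id 7, d 1), alice (id 9, d 1).
Iteration 2: rows with parent_dir in {5,7,9} -> bin (id 8, d 2), lib (id 10, d 2).
Iteration 3: no rows with parent_dir in {8,10}; recursion stops.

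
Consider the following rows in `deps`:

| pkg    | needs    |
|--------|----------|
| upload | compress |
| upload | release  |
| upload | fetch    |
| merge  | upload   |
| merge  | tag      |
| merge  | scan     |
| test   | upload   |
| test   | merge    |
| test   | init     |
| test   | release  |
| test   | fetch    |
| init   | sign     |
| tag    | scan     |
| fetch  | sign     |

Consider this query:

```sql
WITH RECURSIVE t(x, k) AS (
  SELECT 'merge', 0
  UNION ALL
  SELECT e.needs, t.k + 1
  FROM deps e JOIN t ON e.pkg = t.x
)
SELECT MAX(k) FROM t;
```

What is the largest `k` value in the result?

3

Base: (merge, k=0).
Iteration 1: edges from {merge} -> (scan, k=1), (tag, k=1), (upload, k=1).
Iteration 2: edges from {scan,tag,upload} -> (compress, k=2), (fetch, k=2), (release, k=2), (scan, k=2).
Iteration 3: edges from {compress,fetch,release,scan} -> (sign, k=3).
Iteration 4: no outgoing edges from {sign}; recursion stops.
k values: 0, 1, 1, 1, 2, 2, 2, 2, 3; the maximum is 3.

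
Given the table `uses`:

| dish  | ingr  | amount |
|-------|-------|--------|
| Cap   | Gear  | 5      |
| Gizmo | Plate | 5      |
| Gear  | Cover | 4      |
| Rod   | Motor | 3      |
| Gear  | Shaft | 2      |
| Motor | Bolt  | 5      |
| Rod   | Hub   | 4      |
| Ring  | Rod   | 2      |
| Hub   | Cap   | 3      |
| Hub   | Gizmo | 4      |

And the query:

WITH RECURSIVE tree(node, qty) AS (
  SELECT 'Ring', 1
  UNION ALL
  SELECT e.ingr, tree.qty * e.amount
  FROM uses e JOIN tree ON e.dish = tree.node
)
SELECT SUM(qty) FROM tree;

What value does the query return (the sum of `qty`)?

1103

Base: (Ring, qty=1).
Iteration 1: components of {Ring} -> Rod = 1*2 = 2.
Iteration 2: components of {Rod} -> Hub = 2*4 = 8, Motor = 2*3 = 6.
Iteration 3: components of {Hub,Motor} -> Bolt = 6*5 = 30, Cap = 8*3 = 24, Gizmo = 8*4 = 32.
Iteration 4: components of {Bolt,Cap,Gizmo} -> Gear = 24*5 = 120, Plate = 32*5 = 160.
Iteration 5: components of {Gear,Plate} -> Cover = 120*4 = 480, Shaft = 120*2 = 240.
Iteration 6: no further components; recursion stops.
SUM(qty) = 1 + 2 + 8 + 6 + 24 + 32 + 30 + 120 + 160 + 480 + 240 = 1103.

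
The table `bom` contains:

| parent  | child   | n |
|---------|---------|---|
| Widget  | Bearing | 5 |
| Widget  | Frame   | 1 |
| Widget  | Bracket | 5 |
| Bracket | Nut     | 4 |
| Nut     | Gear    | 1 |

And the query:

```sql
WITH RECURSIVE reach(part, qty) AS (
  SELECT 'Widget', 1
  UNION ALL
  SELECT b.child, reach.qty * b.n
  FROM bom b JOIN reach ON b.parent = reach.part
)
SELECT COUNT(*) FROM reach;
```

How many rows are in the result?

Base: (Widget, qty=1).
Iteration 1: components of {Widget} -> Bearing = 1*5 = 5, Bracket = 1*5 = 5, Frame = 1*1 = 1.
Iteration 2: components of {Bearing,Bracket,Frame} -> Nut = 5*4 = 20.
Iteration 3: components of {Nut} -> Gear = 20*1 = 20.
Iteration 4: no further components; recursion stops.
Total rows emitted: 6.

6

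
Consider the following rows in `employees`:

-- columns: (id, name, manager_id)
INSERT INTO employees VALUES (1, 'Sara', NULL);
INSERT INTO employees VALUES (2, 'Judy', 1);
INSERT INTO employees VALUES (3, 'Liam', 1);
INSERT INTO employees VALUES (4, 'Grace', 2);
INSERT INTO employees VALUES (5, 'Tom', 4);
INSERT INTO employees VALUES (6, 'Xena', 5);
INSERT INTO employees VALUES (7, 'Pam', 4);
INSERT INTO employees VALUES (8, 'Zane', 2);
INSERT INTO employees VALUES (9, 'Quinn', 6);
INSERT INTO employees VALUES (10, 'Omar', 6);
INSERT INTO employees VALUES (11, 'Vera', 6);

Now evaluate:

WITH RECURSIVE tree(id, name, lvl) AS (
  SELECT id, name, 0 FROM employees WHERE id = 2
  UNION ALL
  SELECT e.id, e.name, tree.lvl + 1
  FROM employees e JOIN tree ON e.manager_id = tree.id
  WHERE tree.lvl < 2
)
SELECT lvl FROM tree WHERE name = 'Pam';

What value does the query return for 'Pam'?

2

Base: id=2 (Judy) at lvl 0.
Iteration 1: rows with manager_id in {2} -> Grace (id 4, lvl 1), Zane (id 8, lvl 1).
Iteration 2: rows with manager_id in {4,8} -> Tom (id 5, lvl 2), Pam (id 7, lvl 2).
Iteration 3: lvl < 2 fails for all current rows; recursion stops.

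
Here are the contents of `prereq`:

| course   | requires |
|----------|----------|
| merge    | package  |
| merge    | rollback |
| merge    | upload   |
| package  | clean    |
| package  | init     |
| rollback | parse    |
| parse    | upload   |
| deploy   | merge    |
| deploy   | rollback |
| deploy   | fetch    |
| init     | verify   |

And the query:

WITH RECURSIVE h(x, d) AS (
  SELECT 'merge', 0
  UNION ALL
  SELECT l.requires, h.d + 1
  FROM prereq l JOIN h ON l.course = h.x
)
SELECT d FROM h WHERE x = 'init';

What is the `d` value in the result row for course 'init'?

2

Base: (merge, d=0).
Iteration 1: edges from {merge} -> (package, d=1), (rollback, d=1), (upload, d=1).
Iteration 2: edges from {package,rollback,upload} -> (clean, d=2), (init, d=2), (parse, d=2).
Iteration 3: edges from {clean,init,parse} -> (upload, d=3), (verify, d=3).
Iteration 4: no outgoing edges from {upload,verify}; recursion stops.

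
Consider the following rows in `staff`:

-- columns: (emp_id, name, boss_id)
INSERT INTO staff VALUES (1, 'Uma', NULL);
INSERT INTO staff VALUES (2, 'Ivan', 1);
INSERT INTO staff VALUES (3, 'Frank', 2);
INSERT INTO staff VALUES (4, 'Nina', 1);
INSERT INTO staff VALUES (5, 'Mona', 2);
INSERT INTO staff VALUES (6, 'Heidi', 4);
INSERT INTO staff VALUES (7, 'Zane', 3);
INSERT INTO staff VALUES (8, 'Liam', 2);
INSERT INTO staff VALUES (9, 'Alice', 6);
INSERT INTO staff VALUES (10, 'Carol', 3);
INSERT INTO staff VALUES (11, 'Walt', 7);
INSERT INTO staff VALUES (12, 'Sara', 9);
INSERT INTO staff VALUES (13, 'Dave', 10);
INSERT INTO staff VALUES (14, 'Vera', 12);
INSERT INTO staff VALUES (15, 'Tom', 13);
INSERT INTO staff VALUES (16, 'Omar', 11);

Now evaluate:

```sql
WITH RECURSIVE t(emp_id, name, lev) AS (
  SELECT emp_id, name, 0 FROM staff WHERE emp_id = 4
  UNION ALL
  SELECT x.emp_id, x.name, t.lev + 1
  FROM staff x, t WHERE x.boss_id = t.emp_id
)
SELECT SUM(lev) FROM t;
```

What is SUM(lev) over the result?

10

Base: emp_id=4 (Nina) at lev 0.
Iteration 1: rows with boss_id in {4} -> Heidi (id 6, lev 1).
Iteration 2: rows with boss_id in {6} -> Alice (id 9, lev 2).
Iteration 3: rows with boss_id in {9} -> Sara (id 12, lev 3).
Iteration 4: rows with boss_id in {12} -> Vera (id 14, lev 4).
Iteration 5: no rows with boss_id in {14}; recursion stops.
SUM(lev) = 0 + 1 + 2 + 3 + 4 = 10.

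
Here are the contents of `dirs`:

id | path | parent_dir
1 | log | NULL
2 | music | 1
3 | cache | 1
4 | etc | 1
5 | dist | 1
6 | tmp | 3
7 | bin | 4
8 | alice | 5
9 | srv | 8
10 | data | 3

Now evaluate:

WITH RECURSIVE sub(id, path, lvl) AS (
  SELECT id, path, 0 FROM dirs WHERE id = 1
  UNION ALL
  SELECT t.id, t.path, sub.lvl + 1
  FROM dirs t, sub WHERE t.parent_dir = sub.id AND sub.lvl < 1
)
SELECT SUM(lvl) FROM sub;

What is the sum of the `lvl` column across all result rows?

Base: id=1 (log) at lvl 0.
Iteration 1: rows with parent_dir in {1} -> music (id 2, lvl 1), cache (id 3, lvl 1), etc (id 4, lvl 1), dist (id 5, lvl 1).
Iteration 2: lvl < 1 fails for all current rows; recursion stops.
SUM(lvl) = 0 + 1 + 1 + 1 + 1 = 4.

4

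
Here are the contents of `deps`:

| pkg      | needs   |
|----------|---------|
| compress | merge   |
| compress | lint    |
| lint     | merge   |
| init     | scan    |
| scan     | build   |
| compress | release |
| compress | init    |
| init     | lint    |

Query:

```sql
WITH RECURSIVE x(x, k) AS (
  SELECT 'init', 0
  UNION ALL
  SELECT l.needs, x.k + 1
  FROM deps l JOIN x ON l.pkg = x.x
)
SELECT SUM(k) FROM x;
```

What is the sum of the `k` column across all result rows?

6

Base: (init, k=0).
Iteration 1: edges from {init} -> (lint, k=1), (scan, k=1).
Iteration 2: edges from {lint,scan} -> (build, k=2), (merge, k=2).
Iteration 3: no outgoing edges from {build,merge}; recursion stops.
SUM(k) = 0 + 1 + 1 + 2 + 2 = 6.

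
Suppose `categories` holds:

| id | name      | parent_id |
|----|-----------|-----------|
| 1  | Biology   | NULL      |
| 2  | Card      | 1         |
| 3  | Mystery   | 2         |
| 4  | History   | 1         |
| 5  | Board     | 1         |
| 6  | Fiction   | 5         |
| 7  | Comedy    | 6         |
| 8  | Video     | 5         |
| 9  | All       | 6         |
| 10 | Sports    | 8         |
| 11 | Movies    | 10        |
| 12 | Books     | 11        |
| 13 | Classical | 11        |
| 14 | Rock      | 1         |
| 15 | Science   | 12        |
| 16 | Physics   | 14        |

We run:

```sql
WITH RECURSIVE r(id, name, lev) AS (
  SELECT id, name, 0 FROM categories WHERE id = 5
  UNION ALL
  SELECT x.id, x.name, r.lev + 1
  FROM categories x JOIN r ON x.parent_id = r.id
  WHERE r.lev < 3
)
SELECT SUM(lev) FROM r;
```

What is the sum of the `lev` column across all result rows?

Base: id=5 (Board) at lev 0.
Iteration 1: rows with parent_id in {5} -> Fiction (id 6, lev 1), Video (id 8, lev 1).
Iteration 2: rows with parent_id in {6,8} -> Comedy (id 7, lev 2), All (id 9, lev 2), Sports (id 10, lev 2).
Iteration 3: rows with parent_id in {7,9,10} -> Movies (id 11, lev 3).
Iteration 4: lev < 3 fails for all current rows; recursion stops.
SUM(lev) = 0 + 1 + 1 + 2 + 2 + 2 + 3 = 11.

11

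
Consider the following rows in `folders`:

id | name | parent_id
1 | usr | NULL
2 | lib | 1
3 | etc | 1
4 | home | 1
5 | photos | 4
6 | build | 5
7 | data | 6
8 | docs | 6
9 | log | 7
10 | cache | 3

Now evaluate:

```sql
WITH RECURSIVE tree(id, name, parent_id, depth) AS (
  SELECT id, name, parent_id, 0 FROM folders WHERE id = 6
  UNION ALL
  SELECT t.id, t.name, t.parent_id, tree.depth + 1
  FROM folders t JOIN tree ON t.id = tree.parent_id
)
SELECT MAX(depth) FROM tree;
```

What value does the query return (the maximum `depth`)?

3

Base: id=6 (build), parent_id=5, depth 0.
Iteration 1: join on id=5 -> photos (id 5, parent_id=4, depth 1).
Iteration 2: join on id=4 -> home (id 4, parent_id=1, depth 2).
Iteration 3: join on id=1 -> usr (id 1, parent_id=NULL, depth 3).
Iteration 4: parent_id is NULL; no match; recursion stops.
depth values: 0, 1, 2, 3; the maximum is 3.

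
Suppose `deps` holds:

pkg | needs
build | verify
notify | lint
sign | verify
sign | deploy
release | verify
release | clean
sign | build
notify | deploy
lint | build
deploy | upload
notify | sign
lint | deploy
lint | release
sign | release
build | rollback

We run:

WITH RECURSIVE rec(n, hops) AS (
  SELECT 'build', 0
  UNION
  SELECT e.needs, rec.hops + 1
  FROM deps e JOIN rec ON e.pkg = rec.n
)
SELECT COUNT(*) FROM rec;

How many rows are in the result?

3

Base: (build, hops=0).
Iteration 1: edges from {build} -> (rollback, hops=1), (verify, hops=1).
Iteration 2: no outgoing edges from {rollback,verify}; recursion stops.
Total rows emitted: 3.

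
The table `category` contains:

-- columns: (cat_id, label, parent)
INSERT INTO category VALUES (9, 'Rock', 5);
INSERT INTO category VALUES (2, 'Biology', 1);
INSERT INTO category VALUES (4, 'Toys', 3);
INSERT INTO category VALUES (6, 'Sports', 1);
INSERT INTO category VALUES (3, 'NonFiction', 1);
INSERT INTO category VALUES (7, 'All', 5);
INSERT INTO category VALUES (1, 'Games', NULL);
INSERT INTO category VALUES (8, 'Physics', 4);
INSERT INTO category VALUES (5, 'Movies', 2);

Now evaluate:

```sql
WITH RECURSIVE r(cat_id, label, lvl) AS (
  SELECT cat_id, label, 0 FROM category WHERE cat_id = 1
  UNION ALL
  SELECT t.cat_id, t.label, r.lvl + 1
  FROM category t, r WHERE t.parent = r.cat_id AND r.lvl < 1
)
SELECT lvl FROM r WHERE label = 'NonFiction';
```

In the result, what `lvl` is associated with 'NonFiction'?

Base: cat_id=1 (Games) at lvl 0.
Iteration 1: rows with parent in {1} -> Biology (id 2, lvl 1), NonFiction (id 3, lvl 1), Sports (id 6, lvl 1).
Iteration 2: lvl < 1 fails for all current rows; recursion stops.

1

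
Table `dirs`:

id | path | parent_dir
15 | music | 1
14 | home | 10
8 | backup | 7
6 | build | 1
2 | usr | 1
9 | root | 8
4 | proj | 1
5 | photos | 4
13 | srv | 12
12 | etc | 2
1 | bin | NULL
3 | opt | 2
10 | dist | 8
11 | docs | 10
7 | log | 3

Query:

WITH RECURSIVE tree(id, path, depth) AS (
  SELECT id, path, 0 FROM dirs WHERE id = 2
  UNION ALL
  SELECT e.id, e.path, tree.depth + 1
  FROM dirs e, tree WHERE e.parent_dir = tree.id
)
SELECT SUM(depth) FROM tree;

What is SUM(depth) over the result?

27

Base: id=2 (usr) at depth 0.
Iteration 1: rows with parent_dir in {2} -> opt (id 3, depth 1), etc (id 12, depth 1).
Iteration 2: rows with parent_dir in {3,12} -> log (id 7, depth 2), srv (id 13, depth 2).
Iteration 3: rows with parent_dir in {7,13} -> backup (id 8, depth 3).
Iteration 4: rows with parent_dir in {8} -> root (id 9, depth 4), dist (id 10, depth 4).
Iteration 5: rows with parent_dir in {9,10} -> docs (id 11, depth 5), home (id 14, depth 5).
Iteration 6: no rows with parent_dir in {11,14}; recursion stops.
SUM(depth) = 0 + 1 + 1 + 2 + 2 + 3 + 4 + 4 + 5 + 5 = 27.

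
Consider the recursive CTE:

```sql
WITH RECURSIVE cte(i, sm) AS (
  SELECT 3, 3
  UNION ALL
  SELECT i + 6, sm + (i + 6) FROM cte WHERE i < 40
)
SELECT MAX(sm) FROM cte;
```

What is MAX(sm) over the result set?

Base: i=3, sm=3.
Iteration 1: 3 < 40 holds -> i = 3 + 6 = 9, sm = 3 + 9 = 12.
Iteration 2: 9 < 40 holds -> i = 9 + 6 = 15, sm = 12 + 15 = 27.
Iteration 3: 15 < 40 holds -> i = 15 + 6 = 21, sm = 27 + 21 = 48.
Iteration 4: 21 < 40 holds -> i = 21 + 6 = 27, sm = 48 + 27 = 75.
Iteration 5: 27 < 40 holds -> i = 27 + 6 = 33, sm = 75 + 33 = 108.
Iteration 6: 33 < 40 holds -> i = 33 + 6 = 39, sm = 108 + 39 = 147.
Iteration 7: 39 < 40 holds -> i = 39 + 6 = 45, sm = 147 + 45 = 192.
Iteration 8: 45 < 40 fails; recursion stops.
sm values: 3, 12, 27, 48, 75, 108, 147, 192; the maximum is 192.

192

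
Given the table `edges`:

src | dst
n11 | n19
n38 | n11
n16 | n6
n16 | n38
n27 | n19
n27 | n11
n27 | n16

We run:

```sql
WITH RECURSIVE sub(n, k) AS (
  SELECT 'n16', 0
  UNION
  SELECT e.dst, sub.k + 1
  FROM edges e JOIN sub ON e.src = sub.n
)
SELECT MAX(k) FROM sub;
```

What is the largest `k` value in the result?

3

Base: (n16, k=0).
Iteration 1: edges from {n16} -> (n38, k=1), (n6, k=1).
Iteration 2: edges from {n38,n6} -> (n11, k=2).
Iteration 3: edges from {n11} -> (n19, k=3).
Iteration 4: no outgoing edges from {n19}; recursion stops.
k values: 0, 1, 1, 2, 3; the maximum is 3.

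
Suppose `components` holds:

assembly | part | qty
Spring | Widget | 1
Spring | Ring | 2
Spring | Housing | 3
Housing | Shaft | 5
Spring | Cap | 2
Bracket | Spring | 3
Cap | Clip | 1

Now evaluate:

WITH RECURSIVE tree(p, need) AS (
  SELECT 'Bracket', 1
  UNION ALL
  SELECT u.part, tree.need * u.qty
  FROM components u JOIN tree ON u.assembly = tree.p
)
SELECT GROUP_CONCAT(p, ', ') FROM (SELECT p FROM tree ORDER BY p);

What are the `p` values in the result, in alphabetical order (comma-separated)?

Bracket, Cap, Clip, Housing, Ring, Shaft, Spring, Widget

Base: (Bracket, need=1).
Iteration 1: components of {Bracket} -> Spring = 1*3 = 3.
Iteration 2: components of {Spring} -> Cap = 3*2 = 6, Housing = 3*3 = 9, Ring = 3*2 = 6, Widget = 3*1 = 3.
Iteration 3: components of {Cap,Housing,Ring,Widget} -> Clip = 6*1 = 6, Shaft = 9*5 = 45.
Iteration 4: no further components; recursion stops.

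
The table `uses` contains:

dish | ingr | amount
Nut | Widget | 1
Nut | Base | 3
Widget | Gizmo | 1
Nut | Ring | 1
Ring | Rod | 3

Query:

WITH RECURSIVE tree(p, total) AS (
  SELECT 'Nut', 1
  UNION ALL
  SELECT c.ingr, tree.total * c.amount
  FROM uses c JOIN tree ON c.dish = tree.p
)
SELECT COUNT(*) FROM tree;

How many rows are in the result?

6

Base: (Nut, total=1).
Iteration 1: components of {Nut} -> Base = 1*3 = 3, Ring = 1*1 = 1, Widget = 1*1 = 1.
Iteration 2: components of {Base,Ring,Widget} -> Gizmo = 1*1 = 1, Rod = 1*3 = 3.
Iteration 3: no further components; recursion stops.
Total rows emitted: 6.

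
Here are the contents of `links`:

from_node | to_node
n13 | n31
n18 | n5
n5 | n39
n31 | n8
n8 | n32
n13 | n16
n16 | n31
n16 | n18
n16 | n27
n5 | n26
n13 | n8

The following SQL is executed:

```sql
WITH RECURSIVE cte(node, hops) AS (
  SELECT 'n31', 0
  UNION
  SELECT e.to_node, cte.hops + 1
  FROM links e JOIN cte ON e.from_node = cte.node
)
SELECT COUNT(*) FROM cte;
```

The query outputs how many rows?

Base: (n31, hops=0).
Iteration 1: edges from {n31} -> (n8, hops=1).
Iteration 2: edges from {n8} -> (n32, hops=2).
Iteration 3: no outgoing edges from {n32}; recursion stops.
Total rows emitted: 3.

3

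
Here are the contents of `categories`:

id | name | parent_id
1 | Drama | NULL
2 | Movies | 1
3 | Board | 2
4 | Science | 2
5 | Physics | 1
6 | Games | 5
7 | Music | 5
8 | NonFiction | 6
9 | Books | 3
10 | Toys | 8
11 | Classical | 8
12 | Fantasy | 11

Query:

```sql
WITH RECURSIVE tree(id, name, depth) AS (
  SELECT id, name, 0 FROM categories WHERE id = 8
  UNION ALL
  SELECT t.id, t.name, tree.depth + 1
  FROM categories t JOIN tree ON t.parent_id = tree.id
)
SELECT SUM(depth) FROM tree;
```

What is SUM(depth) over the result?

Base: id=8 (NonFiction) at depth 0.
Iteration 1: rows with parent_id in {8} -> Toys (id 10, depth 1), Classical (id 11, depth 1).
Iteration 2: rows with parent_id in {10,11} -> Fantasy (id 12, depth 2).
Iteration 3: no rows with parent_id in {12}; recursion stops.
SUM(depth) = 0 + 1 + 1 + 2 = 4.

4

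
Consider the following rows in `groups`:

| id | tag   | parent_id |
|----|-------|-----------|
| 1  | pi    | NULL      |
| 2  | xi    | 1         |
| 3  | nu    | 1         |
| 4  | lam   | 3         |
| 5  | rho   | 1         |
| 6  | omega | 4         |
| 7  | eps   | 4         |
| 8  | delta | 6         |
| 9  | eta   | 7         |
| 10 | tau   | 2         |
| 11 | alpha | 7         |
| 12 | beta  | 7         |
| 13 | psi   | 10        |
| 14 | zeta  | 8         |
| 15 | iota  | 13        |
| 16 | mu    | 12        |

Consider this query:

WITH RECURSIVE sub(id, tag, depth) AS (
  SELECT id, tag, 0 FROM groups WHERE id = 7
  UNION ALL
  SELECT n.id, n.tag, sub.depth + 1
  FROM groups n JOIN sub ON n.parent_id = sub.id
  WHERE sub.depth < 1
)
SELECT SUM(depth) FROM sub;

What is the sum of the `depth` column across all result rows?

Base: id=7 (eps) at depth 0.
Iteration 1: rows with parent_id in {7} -> eta (id 9, depth 1), alpha (id 11, depth 1), beta (id 12, depth 1).
Iteration 2: depth < 1 fails for all current rows; recursion stops.
SUM(depth) = 0 + 1 + 1 + 1 = 3.

3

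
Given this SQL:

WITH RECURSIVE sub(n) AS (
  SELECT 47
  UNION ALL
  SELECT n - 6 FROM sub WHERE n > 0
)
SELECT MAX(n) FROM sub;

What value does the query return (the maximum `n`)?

47

Base: n=47.
Iteration 1: 47 > 0 holds -> n = 47 - 6 = 41.
Iteration 2: 41 > 0 holds -> n = 41 - 6 = 35.
Iteration 3: 35 > 0 holds -> n = 35 - 6 = 29.
Iteration 4: 29 > 0 holds -> n = 29 - 6 = 23.
Iteration 5: 23 > 0 holds -> n = 23 - 6 = 17.
Iteration 6: 17 > 0 holds -> n = 17 - 6 = 11.
Iteration 7: 11 > 0 holds -> n = 11 - 6 = 5.
Iteration 8: 5 > 0 holds -> n = 5 - 6 = -1.
Iteration 9: -1 > 0 fails; recursion stops.
n values: 47, 41, 35, 29, 23, 17, 11, 5, -1; the maximum is 47.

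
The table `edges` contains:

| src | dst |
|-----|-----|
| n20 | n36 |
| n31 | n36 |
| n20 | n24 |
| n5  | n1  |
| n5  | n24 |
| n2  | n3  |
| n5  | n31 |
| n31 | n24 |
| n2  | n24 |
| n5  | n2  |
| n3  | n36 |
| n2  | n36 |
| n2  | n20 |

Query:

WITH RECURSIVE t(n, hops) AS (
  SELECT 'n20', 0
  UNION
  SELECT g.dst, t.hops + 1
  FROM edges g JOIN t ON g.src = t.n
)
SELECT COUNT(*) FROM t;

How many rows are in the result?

Base: (n20, hops=0).
Iteration 1: edges from {n20} -> (n24, hops=1), (n36, hops=1).
Iteration 2: no outgoing edges from {n24,n36}; recursion stops.
Total rows emitted: 3.

3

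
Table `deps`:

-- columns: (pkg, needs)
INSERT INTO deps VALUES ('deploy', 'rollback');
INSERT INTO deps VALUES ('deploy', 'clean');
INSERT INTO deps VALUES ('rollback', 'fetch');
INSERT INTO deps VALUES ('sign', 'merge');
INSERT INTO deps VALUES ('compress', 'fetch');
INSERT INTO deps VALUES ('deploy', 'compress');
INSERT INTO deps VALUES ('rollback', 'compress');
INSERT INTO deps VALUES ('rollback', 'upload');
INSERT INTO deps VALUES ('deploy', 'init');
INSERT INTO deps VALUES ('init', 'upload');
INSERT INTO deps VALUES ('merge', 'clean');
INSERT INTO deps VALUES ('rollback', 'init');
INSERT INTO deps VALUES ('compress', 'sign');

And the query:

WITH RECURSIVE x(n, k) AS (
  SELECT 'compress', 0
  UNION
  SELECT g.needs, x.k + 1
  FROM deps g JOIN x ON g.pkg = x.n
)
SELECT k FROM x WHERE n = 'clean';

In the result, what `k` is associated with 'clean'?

Base: (compress, k=0).
Iteration 1: edges from {compress} -> (fetch, k=1), (sign, k=1).
Iteration 2: edges from {fetch,sign} -> (merge, k=2).
Iteration 3: edges from {merge} -> (clean, k=3).
Iteration 4: no outgoing edges from {clean}; recursion stops.

3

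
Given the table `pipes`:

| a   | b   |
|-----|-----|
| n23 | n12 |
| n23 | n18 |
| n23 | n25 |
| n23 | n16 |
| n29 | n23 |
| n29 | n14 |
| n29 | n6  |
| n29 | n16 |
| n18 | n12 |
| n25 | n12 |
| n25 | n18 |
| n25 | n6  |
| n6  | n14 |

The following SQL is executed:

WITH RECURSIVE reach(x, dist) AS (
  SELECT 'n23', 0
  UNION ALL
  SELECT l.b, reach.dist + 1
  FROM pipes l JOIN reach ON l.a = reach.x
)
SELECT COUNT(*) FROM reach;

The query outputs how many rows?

11

Base: (n23, dist=0).
Iteration 1: edges from {n23} -> (n12, dist=1), (n16, dist=1), (n18, dist=1), (n25, dist=1).
Iteration 2: edges from {n12,n16,n18,n25} -> (n12, dist=2) x2, (n18, dist=2), (n6, dist=2). [UNION ALL keeps all 4 new rows, including repeats]
Iteration 3: edges from {n12,n18,n6} -> (n12, dist=3), (n14, dist=3).
Iteration 4: no outgoing edges from {n12,n14}; recursion stops.
Total rows emitted: 11.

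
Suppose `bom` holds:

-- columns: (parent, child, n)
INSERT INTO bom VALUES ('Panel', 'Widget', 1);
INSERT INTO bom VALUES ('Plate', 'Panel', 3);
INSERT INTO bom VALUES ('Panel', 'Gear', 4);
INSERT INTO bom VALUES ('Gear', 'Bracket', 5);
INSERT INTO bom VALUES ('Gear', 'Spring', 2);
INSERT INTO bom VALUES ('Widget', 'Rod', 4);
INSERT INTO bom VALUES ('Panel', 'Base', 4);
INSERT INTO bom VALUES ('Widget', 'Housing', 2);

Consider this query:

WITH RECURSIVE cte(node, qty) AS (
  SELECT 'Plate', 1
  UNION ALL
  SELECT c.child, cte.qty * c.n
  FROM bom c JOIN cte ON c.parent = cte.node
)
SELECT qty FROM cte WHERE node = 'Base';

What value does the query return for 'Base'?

Base: (Plate, qty=1).
Iteration 1: components of {Plate} -> Panel = 1*3 = 3.
Iteration 2: components of {Panel} -> Base = 3*4 = 12, Gear = 3*4 = 12, Widget = 3*1 = 3.
Iteration 3: components of {Base,Gear,Widget} -> Bracket = 12*5 = 60, Housing = 3*2 = 6, Rod = 3*4 = 12, Spring = 12*2 = 24.
Iteration 4: no further components; recursion stops.

12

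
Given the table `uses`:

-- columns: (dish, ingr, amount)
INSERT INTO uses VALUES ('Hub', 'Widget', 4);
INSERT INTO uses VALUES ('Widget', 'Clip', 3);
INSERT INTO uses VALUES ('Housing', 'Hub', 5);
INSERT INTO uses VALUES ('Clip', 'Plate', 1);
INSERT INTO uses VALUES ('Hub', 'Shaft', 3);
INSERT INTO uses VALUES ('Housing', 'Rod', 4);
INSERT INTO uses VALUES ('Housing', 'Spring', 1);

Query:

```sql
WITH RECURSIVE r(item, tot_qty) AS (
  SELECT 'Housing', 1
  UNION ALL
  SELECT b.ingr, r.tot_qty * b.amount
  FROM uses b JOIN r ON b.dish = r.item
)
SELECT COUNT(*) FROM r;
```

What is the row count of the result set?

Base: (Housing, tot_qty=1).
Iteration 1: components of {Housing} -> Hub = 1*5 = 5, Rod = 1*4 = 4, Spring = 1*1 = 1.
Iteration 2: components of {Hub,Rod,Spring} -> Shaft = 5*3 = 15, Widget = 5*4 = 20.
Iteration 3: components of {Shaft,Widget} -> Clip = 20*3 = 60.
Iteration 4: components of {Clip} -> Plate = 60*1 = 60.
Iteration 5: no further components; recursion stops.
Total rows emitted: 8.

8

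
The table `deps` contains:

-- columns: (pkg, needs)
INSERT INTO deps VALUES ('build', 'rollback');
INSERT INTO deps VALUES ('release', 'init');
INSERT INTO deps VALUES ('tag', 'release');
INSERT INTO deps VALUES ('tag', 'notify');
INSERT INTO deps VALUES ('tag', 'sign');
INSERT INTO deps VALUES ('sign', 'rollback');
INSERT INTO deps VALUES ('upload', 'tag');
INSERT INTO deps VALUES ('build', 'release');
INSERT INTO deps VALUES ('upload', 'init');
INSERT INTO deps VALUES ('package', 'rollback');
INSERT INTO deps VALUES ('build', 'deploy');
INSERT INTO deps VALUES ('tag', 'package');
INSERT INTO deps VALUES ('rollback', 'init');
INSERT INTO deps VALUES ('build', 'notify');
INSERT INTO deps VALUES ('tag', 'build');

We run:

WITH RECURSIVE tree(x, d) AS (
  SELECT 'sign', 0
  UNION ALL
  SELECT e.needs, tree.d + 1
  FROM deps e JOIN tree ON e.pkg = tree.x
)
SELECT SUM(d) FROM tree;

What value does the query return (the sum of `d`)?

Base: (sign, d=0).
Iteration 1: edges from {sign} -> (rollback, d=1).
Iteration 2: edges from {rollback} -> (init, d=2).
Iteration 3: no outgoing edges from {init}; recursion stops.
SUM(d) = 0 + 1 + 2 = 3.

3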